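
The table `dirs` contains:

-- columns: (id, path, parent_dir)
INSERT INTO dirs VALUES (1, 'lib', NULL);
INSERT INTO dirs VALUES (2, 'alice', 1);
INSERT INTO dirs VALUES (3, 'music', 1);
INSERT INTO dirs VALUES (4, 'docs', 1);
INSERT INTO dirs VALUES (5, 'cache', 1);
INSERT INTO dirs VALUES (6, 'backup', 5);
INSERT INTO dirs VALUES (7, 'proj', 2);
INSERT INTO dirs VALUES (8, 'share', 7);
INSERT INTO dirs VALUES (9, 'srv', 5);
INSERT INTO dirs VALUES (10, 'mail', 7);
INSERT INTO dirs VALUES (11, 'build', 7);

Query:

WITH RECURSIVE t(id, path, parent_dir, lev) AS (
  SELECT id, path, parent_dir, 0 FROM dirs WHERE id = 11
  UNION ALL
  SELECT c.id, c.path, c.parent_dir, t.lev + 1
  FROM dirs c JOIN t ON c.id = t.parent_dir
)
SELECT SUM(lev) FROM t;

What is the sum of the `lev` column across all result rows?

6

Base: id=11 (build), parent_dir=7, lev 0.
Iteration 1: join on id=7 -> proj (id 7, parent_dir=2, lev 1).
Iteration 2: join on id=2 -> alice (id 2, parent_dir=1, lev 2).
Iteration 3: join on id=1 -> lib (id 1, parent_dir=NULL, lev 3).
Iteration 4: parent_dir is NULL; no match; recursion stops.
SUM(lev) = 0 + 1 + 2 + 3 = 6.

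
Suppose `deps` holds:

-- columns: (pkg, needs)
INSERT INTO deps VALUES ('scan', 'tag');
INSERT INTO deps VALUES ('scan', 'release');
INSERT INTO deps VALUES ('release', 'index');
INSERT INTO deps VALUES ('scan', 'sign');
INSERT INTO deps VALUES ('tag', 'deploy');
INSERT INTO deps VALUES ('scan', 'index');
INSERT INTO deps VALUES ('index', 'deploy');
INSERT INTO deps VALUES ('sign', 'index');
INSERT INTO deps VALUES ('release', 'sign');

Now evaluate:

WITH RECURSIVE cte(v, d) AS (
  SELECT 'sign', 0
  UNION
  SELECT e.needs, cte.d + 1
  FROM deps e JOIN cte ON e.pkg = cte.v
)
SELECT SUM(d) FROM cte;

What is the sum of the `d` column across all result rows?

Base: (sign, d=0).
Iteration 1: edges from {sign} -> (index, d=1).
Iteration 2: edges from {index} -> (deploy, d=2).
Iteration 3: no outgoing edges from {deploy}; recursion stops.
SUM(d) = 0 + 1 + 2 = 3.

3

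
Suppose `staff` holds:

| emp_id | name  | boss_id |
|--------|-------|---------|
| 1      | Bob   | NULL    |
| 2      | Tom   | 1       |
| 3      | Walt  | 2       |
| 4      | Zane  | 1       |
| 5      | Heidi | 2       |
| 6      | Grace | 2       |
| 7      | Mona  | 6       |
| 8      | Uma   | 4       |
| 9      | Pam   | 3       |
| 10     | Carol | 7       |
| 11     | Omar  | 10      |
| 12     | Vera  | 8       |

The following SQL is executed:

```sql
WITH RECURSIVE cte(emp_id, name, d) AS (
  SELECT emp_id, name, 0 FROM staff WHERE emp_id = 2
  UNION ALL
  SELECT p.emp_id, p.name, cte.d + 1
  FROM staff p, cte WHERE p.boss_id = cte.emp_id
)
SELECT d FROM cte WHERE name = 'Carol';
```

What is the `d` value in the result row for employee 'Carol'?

3

Base: emp_id=2 (Tom) at d 0.
Iteration 1: rows with boss_id in {2} -> Walt (id 3, d 1), Heidi (id 5, d 1), Grace (id 6, d 1).
Iteration 2: rows with boss_id in {3,5,6} -> Mona (id 7, d 2), Pam (id 9, d 2).
Iteration 3: rows with boss_id in {7,9} -> Carol (id 10, d 3).
Iteration 4: rows with boss_id in {10} -> Omar (id 11, d 4).
Iteration 5: no rows with boss_id in {11}; recursion stops.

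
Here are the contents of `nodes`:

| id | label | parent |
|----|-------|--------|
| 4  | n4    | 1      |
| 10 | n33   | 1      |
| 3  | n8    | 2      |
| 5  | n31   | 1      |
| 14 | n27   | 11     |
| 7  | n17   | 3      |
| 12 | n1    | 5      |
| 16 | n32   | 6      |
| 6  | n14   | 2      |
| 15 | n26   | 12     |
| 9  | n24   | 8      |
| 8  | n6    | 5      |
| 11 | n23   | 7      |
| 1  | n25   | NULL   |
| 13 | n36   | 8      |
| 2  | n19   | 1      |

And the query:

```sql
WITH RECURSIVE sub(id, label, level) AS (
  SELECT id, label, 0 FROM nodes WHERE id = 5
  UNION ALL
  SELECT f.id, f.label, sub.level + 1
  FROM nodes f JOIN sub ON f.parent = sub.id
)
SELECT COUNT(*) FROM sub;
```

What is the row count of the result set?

Base: id=5 (n31) at level 0.
Iteration 1: rows with parent in {5} -> n6 (id 8, level 1), n1 (id 12, level 1).
Iteration 2: rows with parent in {8,12} -> n24 (id 9, level 2), n36 (id 13, level 2), n26 (id 15, level 2).
Iteration 3: no rows with parent in {9,13,15}; recursion stops.
Total rows emitted: 6.

6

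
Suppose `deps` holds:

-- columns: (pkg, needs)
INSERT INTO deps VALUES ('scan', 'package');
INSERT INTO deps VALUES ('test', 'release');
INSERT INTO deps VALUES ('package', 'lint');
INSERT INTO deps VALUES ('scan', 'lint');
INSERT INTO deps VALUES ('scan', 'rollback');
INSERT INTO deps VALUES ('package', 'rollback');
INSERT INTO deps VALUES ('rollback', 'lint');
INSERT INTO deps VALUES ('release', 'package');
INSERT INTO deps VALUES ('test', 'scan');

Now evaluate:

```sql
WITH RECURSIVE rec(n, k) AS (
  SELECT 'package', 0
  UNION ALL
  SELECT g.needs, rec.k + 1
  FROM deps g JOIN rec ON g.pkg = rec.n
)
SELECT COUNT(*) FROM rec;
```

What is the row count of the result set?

4

Base: (package, k=0).
Iteration 1: edges from {package} -> (lint, k=1), (rollback, k=1).
Iteration 2: edges from {lint,rollback} -> (lint, k=2).
Iteration 3: no outgoing edges from {lint}; recursion stops.
Total rows emitted: 4.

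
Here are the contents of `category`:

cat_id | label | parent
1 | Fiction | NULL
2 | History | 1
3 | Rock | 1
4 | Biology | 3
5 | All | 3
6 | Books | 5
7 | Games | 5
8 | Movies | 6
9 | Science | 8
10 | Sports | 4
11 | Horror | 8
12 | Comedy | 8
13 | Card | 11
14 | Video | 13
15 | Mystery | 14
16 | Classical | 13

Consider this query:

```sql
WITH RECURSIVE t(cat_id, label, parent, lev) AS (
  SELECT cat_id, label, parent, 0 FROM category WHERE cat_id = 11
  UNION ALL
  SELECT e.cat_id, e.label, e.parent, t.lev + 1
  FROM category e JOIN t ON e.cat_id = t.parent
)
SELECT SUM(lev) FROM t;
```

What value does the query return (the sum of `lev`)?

15

Base: cat_id=11 (Horror), parent=8, lev 0.
Iteration 1: join on cat_id=8 -> Movies (id 8, parent=6, lev 1).
Iteration 2: join on cat_id=6 -> Books (id 6, parent=5, lev 2).
Iteration 3: join on cat_id=5 -> All (id 5, parent=3, lev 3).
Iteration 4: join on cat_id=3 -> Rock (id 3, parent=1, lev 4).
Iteration 5: join on cat_id=1 -> Fiction (id 1, parent=NULL, lev 5).
Iteration 6: parent is NULL; no match; recursion stops.
SUM(lev) = 0 + 1 + 2 + 3 + 4 + 5 = 15.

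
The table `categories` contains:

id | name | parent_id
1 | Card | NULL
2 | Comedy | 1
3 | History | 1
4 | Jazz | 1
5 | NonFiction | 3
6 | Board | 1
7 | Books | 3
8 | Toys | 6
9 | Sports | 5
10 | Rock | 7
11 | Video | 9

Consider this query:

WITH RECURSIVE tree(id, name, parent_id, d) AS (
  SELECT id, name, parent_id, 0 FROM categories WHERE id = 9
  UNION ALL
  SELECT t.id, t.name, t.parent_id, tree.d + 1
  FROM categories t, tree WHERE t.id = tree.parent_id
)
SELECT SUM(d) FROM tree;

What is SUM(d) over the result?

6

Base: id=9 (Sports), parent_id=5, d 0.
Iteration 1: join on id=5 -> NonFiction (id 5, parent_id=3, d 1).
Iteration 2: join on id=3 -> History (id 3, parent_id=1, d 2).
Iteration 3: join on id=1 -> Card (id 1, parent_id=NULL, d 3).
Iteration 4: parent_id is NULL; no match; recursion stops.
SUM(d) = 0 + 1 + 2 + 3 = 6.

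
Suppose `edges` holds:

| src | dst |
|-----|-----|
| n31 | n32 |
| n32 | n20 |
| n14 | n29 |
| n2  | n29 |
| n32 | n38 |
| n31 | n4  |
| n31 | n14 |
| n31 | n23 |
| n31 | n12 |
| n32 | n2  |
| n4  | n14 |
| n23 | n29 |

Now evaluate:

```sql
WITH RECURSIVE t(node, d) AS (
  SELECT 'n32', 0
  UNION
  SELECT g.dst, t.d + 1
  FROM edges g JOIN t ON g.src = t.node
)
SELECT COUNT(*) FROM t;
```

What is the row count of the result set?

5

Base: (n32, d=0).
Iteration 1: edges from {n32} -> (n2, d=1), (n20, d=1), (n38, d=1).
Iteration 2: edges from {n2,n20,n38} -> (n29, d=2).
Iteration 3: no outgoing edges from {n29}; recursion stops.
Total rows emitted: 5.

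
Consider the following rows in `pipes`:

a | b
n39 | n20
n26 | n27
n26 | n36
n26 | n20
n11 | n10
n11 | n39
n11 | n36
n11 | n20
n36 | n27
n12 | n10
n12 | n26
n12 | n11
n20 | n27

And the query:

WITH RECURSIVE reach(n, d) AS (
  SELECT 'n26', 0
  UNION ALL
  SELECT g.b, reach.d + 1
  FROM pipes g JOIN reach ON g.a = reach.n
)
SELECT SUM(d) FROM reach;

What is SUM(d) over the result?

Base: (n26, d=0).
Iteration 1: edges from {n26} -> (n20, d=1), (n27, d=1), (n36, d=1).
Iteration 2: edges from {n20,n27,n36} -> (n27, d=2) x2. [UNION ALL keeps all 2 new rows, including repeats]
Iteration 3: no outgoing edges from {n27}; recursion stops.
SUM(d) = 0 + 1 + 1 + 1 + 2 + 2 = 7.

7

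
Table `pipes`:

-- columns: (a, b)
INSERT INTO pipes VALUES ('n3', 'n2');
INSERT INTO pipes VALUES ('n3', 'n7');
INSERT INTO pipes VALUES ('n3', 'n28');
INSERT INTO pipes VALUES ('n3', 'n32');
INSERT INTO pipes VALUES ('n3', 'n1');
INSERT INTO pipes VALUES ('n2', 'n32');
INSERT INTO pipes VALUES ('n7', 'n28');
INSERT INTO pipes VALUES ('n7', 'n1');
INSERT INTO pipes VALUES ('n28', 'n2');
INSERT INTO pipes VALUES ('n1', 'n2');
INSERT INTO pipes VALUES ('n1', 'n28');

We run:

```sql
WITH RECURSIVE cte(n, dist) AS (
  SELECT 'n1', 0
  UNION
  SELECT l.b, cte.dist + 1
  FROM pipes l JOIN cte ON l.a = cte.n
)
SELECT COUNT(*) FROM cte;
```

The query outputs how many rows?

6

Base: (n1, dist=0).
Iteration 1: edges from {n1} -> (n2, dist=1), (n28, dist=1).
Iteration 2: edges from {n2,n28} -> (n2, dist=2), (n32, dist=2).
Iteration 3: edges from {n2,n32} -> (n32, dist=3).
Iteration 4: no outgoing edges from {n32}; recursion stops.
Total rows emitted: 6.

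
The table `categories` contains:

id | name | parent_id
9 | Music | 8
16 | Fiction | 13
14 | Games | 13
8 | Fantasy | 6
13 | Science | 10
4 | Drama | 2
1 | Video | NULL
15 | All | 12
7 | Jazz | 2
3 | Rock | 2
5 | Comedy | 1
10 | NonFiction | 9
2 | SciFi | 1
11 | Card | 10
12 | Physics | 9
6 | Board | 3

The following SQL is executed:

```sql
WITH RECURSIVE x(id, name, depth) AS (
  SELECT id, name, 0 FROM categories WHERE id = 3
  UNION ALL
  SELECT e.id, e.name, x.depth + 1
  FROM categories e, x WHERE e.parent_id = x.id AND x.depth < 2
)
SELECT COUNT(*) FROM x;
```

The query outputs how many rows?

3

Base: id=3 (Rock) at depth 0.
Iteration 1: rows with parent_id in {3} -> Board (id 6, depth 1).
Iteration 2: rows with parent_id in {6} -> Fantasy (id 8, depth 2).
Iteration 3: depth < 2 fails for all current rows; recursion stops.
Total rows emitted: 3.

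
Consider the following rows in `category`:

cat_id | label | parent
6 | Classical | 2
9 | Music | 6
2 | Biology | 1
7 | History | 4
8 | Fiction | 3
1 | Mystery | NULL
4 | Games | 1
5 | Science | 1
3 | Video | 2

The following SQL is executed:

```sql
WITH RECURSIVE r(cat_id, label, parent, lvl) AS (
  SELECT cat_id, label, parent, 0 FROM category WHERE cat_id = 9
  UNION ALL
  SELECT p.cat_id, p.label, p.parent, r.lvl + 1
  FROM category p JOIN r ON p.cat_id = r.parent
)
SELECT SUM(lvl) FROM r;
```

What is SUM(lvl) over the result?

6

Base: cat_id=9 (Music), parent=6, lvl 0.
Iteration 1: join on cat_id=6 -> Classical (id 6, parent=2, lvl 1).
Iteration 2: join on cat_id=2 -> Biology (id 2, parent=1, lvl 2).
Iteration 3: join on cat_id=1 -> Mystery (id 1, parent=NULL, lvl 3).
Iteration 4: parent is NULL; no match; recursion stops.
SUM(lvl) = 0 + 1 + 2 + 3 = 6.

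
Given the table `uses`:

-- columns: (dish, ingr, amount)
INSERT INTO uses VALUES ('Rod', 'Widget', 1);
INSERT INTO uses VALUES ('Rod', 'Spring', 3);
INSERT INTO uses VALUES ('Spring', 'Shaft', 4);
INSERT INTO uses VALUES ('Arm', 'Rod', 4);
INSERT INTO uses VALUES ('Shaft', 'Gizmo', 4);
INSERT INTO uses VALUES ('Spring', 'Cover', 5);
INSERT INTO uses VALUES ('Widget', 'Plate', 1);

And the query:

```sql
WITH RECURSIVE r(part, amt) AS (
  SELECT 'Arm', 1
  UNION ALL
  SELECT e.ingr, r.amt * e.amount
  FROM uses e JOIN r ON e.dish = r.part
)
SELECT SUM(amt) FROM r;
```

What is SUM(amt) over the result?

Base: (Arm, amt=1).
Iteration 1: components of {Arm} -> Rod = 1*4 = 4.
Iteration 2: components of {Rod} -> Spring = 4*3 = 12, Widget = 4*1 = 4.
Iteration 3: components of {Spring,Widget} -> Cover = 12*5 = 60, Plate = 4*1 = 4, Shaft = 12*4 = 48.
Iteration 4: components of {Cover,Plate,Shaft} -> Gizmo = 48*4 = 192.
Iteration 5: no further components; recursion stops.
SUM(amt) = 1 + 4 + 4 + 12 + 4 + 48 + 60 + 192 = 325.

325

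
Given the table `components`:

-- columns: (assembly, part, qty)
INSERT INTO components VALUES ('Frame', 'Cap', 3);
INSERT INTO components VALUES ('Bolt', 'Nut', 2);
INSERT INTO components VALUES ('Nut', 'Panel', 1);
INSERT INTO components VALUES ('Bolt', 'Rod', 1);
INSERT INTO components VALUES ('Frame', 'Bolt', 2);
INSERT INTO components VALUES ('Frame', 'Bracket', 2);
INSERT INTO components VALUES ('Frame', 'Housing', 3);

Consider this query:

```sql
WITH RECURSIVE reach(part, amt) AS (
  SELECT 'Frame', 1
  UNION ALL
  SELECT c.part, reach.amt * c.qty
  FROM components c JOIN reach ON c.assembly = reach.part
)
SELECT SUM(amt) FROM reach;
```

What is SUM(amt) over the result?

21

Base: (Frame, amt=1).
Iteration 1: components of {Frame} -> Bolt = 1*2 = 2, Bracket = 1*2 = 2, Cap = 1*3 = 3, Housing = 1*3 = 3.
Iteration 2: components of {Bolt,Bracket,Cap,Housing} -> Nut = 2*2 = 4, Rod = 2*1 = 2.
Iteration 3: components of {Nut,Rod} -> Panel = 4*1 = 4.
Iteration 4: no further components; recursion stops.
SUM(amt) = 1 + 2 + 3 + 3 + 2 + 2 + 4 + 4 = 21.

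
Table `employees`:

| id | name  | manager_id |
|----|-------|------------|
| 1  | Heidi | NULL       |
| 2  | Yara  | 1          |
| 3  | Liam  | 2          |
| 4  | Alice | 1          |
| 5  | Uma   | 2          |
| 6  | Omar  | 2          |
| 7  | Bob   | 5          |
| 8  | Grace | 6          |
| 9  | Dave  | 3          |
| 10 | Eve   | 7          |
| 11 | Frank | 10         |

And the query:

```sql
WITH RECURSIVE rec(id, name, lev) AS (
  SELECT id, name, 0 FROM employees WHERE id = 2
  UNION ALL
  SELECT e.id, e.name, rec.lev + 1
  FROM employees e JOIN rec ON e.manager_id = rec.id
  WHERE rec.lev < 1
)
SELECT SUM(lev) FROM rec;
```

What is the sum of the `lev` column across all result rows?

3

Base: id=2 (Yara) at lev 0.
Iteration 1: rows with manager_id in {2} -> Liam (id 3, lev 1), Uma (id 5, lev 1), Omar (id 6, lev 1).
Iteration 2: lev < 1 fails for all current rows; recursion stops.
SUM(lev) = 0 + 1 + 1 + 1 = 3.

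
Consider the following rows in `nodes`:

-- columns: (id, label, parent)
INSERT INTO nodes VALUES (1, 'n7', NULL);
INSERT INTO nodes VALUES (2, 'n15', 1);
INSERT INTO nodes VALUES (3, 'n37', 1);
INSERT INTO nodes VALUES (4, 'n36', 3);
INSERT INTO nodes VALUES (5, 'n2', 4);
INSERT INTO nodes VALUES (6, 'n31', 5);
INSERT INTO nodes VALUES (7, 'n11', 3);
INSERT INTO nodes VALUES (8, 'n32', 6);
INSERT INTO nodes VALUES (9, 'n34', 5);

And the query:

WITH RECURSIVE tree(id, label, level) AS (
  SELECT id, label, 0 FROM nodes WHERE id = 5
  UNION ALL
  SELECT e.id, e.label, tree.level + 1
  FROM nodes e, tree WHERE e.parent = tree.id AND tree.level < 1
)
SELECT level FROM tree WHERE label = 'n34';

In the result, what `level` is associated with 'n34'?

Base: id=5 (n2) at level 0.
Iteration 1: rows with parent in {5} -> n31 (id 6, level 1), n34 (id 9, level 1).
Iteration 2: level < 1 fails for all current rows; recursion stops.

1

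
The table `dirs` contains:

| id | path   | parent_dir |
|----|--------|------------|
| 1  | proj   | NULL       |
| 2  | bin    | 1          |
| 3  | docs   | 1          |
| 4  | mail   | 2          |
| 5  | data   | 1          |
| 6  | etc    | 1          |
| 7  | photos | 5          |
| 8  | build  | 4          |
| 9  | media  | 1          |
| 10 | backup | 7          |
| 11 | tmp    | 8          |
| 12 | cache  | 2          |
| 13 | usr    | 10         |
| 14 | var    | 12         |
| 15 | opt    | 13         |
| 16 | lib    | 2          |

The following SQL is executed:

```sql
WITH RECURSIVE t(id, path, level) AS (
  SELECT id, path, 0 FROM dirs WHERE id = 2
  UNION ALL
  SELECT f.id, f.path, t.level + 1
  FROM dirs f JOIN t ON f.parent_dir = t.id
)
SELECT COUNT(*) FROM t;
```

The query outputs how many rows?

7

Base: id=2 (bin) at level 0.
Iteration 1: rows with parent_dir in {2} -> mail (id 4, level 1), cache (id 12, level 1), lib (id 16, level 1).
Iteration 2: rows with parent_dir in {4,12,16} -> build (id 8, level 2), var (id 14, level 2).
Iteration 3: rows with parent_dir in {8,14} -> tmp (id 11, level 3).
Iteration 4: no rows with parent_dir in {11}; recursion stops.
Total rows emitted: 7.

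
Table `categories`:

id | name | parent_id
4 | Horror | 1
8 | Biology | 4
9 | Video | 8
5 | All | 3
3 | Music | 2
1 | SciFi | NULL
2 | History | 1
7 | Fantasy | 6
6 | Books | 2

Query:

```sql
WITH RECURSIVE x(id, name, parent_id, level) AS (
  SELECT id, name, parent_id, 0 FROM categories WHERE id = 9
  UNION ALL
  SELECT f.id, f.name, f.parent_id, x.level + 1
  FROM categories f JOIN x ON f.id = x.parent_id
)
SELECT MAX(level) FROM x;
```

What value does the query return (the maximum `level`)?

Base: id=9 (Video), parent_id=8, level 0.
Iteration 1: join on id=8 -> Biology (id 8, parent_id=4, level 1).
Iteration 2: join on id=4 -> Horror (id 4, parent_id=1, level 2).
Iteration 3: join on id=1 -> SciFi (id 1, parent_id=NULL, level 3).
Iteration 4: parent_id is NULL; no match; recursion stops.
level values: 0, 1, 2, 3; the maximum is 3.

3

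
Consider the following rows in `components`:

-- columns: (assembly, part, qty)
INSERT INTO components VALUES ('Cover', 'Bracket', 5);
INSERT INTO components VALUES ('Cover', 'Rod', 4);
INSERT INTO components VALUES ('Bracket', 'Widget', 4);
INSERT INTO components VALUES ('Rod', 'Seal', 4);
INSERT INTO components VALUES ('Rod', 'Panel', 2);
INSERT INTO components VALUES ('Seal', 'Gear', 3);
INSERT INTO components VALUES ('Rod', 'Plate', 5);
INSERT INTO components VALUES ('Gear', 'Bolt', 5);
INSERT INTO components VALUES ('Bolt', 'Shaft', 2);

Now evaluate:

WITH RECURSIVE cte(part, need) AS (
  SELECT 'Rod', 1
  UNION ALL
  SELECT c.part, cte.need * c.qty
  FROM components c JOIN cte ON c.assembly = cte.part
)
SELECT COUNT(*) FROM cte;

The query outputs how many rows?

Base: (Rod, need=1).
Iteration 1: components of {Rod} -> Panel = 1*2 = 2, Plate = 1*5 = 5, Seal = 1*4 = 4.
Iteration 2: components of {Panel,Plate,Seal} -> Gear = 4*3 = 12.
Iteration 3: components of {Gear} -> Bolt = 12*5 = 60.
Iteration 4: components of {Bolt} -> Shaft = 60*2 = 120.
Iteration 5: no further components; recursion stops.
Total rows emitted: 7.

7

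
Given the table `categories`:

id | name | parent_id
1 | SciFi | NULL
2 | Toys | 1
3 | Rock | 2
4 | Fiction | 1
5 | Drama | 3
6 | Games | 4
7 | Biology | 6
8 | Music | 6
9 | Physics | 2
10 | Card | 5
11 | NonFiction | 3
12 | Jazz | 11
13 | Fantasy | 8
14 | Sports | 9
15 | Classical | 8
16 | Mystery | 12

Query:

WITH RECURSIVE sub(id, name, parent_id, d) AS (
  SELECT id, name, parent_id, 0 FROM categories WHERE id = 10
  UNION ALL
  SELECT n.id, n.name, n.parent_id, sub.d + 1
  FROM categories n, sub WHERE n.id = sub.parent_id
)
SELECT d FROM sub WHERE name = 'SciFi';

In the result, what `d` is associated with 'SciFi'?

Base: id=10 (Card), parent_id=5, d 0.
Iteration 1: join on id=5 -> Drama (id 5, parent_id=3, d 1).
Iteration 2: join on id=3 -> Rock (id 3, parent_id=2, d 2).
Iteration 3: join on id=2 -> Toys (id 2, parent_id=1, d 3).
Iteration 4: join on id=1 -> SciFi (id 1, parent_id=NULL, d 4).
Iteration 5: parent_id is NULL; no match; recursion stops.

4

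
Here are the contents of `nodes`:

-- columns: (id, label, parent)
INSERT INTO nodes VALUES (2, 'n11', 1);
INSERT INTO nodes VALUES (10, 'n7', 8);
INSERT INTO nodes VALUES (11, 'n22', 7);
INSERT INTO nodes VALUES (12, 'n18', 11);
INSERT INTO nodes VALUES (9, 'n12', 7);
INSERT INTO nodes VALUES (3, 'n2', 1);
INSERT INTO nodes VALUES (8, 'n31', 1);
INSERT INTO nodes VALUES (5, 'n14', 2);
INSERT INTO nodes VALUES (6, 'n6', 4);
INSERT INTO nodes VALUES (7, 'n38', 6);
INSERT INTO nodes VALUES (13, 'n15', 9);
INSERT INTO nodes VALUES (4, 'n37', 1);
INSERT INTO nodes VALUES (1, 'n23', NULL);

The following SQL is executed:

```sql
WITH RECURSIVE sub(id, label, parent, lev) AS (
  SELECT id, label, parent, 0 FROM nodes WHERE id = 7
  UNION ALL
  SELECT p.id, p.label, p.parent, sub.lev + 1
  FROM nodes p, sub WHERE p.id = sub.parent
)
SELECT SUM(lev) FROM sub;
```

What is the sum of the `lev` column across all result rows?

6

Base: id=7 (n38), parent=6, lev 0.
Iteration 1: join on id=6 -> n6 (id 6, parent=4, lev 1).
Iteration 2: join on id=4 -> n37 (id 4, parent=1, lev 2).
Iteration 3: join on id=1 -> n23 (id 1, parent=NULL, lev 3).
Iteration 4: parent is NULL; no match; recursion stops.
SUM(lev) = 0 + 1 + 2 + 3 = 6.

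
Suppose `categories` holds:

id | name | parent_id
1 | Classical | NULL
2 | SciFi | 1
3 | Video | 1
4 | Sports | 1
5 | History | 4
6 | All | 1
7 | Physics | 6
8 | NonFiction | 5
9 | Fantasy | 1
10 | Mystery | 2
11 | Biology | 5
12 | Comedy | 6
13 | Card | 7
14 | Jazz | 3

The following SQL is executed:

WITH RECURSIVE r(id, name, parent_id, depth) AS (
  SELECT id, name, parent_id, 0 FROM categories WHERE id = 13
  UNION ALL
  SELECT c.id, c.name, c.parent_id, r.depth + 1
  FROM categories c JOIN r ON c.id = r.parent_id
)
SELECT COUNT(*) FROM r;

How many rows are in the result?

4

Base: id=13 (Card), parent_id=7, depth 0.
Iteration 1: join on id=7 -> Physics (id 7, parent_id=6, depth 1).
Iteration 2: join on id=6 -> All (id 6, parent_id=1, depth 2).
Iteration 3: join on id=1 -> Classical (id 1, parent_id=NULL, depth 3).
Iteration 4: parent_id is NULL; no match; recursion stops.
Total rows emitted: 4.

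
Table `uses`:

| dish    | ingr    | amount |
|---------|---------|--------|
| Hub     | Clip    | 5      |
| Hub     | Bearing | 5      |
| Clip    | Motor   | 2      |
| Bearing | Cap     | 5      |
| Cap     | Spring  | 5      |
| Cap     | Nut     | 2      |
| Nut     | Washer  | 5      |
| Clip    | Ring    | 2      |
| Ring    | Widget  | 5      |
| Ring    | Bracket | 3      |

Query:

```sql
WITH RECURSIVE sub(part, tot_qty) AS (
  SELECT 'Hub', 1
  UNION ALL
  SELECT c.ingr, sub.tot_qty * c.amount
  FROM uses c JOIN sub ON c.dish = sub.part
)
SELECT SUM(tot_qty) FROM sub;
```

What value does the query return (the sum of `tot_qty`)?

561

Base: (Hub, tot_qty=1).
Iteration 1: components of {Hub} -> Bearing = 1*5 = 5, Clip = 1*5 = 5.
Iteration 2: components of {Bearing,Clip} -> Cap = 5*5 = 25, Motor = 5*2 = 10, Ring = 5*2 = 10.
Iteration 3: components of {Cap,Motor,Ring} -> Bracket = 10*3 = 30, Nut = 25*2 = 50, Spring = 25*5 = 125, Widget = 10*5 = 50.
Iteration 4: components of {Bracket,Nut,Spring,Widget} -> Washer = 50*5 = 250.
Iteration 5: no further components; recursion stops.
SUM(tot_qty) = 1 + 5 + 5 + 10 + 10 + 25 + 50 + 30 + 125 + 50 + 250 = 561.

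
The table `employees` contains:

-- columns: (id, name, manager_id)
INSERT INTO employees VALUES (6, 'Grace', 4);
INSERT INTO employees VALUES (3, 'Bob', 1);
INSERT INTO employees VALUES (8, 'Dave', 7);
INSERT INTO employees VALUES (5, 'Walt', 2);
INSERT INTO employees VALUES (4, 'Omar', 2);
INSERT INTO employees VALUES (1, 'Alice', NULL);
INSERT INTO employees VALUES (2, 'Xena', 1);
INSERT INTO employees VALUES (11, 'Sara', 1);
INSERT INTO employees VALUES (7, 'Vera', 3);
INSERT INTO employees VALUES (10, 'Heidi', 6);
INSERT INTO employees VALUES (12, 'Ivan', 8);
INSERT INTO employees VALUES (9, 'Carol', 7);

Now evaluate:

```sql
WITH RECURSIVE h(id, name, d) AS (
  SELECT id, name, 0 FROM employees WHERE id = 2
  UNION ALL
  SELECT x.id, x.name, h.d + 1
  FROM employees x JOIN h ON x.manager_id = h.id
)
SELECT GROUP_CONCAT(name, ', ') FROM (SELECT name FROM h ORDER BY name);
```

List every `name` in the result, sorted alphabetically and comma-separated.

Grace, Heidi, Omar, Walt, Xena

Base: id=2 (Xena) at d 0.
Iteration 1: rows with manager_id in {2} -> Omar (id 4, d 1), Walt (id 5, d 1).
Iteration 2: rows with manager_id in {4,5} -> Grace (id 6, d 2).
Iteration 3: rows with manager_id in {6} -> Heidi (id 10, d 3).
Iteration 4: no rows with manager_id in {10}; recursion stops.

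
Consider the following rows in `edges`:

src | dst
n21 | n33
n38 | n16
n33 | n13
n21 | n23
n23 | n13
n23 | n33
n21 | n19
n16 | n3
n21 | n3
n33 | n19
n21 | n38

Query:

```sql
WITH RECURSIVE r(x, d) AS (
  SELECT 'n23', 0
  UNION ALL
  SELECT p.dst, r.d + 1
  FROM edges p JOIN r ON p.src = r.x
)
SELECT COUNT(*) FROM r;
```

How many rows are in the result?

Base: (n23, d=0).
Iteration 1: edges from {n23} -> (n13, d=1), (n33, d=1).
Iteration 2: edges from {n13,n33} -> (n13, d=2), (n19, d=2).
Iteration 3: no outgoing edges from {n13,n19}; recursion stops.
Total rows emitted: 5.

5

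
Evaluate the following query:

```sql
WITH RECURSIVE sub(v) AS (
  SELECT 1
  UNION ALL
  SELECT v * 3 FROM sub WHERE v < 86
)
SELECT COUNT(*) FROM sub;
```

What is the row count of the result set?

Base: v=1.
Iteration 1: 1 < 86 holds -> v = 1 * 3 = 3.
Iteration 2: 3 < 86 holds -> v = 3 * 3 = 9.
Iteration 3: 9 < 86 holds -> v = 9 * 3 = 27.
Iteration 4: 27 < 86 holds -> v = 27 * 3 = 81.
Iteration 5: 81 < 86 holds -> v = 81 * 3 = 243.
Iteration 6: 243 < 86 fails; recursion stops.
Total rows emitted: 6.

6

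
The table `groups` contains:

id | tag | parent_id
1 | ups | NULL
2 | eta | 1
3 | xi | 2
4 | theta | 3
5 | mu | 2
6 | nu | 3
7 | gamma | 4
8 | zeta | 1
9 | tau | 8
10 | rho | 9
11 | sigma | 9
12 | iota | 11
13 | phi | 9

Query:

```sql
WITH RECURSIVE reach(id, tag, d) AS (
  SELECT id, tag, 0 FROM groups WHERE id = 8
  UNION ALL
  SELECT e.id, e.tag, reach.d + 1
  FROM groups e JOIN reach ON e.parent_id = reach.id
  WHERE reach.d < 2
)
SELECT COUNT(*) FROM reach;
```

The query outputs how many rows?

Base: id=8 (zeta) at d 0.
Iteration 1: rows with parent_id in {8} -> tau (id 9, d 1).
Iteration 2: rows with parent_id in {9} -> rho (id 10, d 2), sigma (id 11, d 2), phi (id 13, d 2).
Iteration 3: d < 2 fails for all current rows; recursion stops.
Total rows emitted: 5.

5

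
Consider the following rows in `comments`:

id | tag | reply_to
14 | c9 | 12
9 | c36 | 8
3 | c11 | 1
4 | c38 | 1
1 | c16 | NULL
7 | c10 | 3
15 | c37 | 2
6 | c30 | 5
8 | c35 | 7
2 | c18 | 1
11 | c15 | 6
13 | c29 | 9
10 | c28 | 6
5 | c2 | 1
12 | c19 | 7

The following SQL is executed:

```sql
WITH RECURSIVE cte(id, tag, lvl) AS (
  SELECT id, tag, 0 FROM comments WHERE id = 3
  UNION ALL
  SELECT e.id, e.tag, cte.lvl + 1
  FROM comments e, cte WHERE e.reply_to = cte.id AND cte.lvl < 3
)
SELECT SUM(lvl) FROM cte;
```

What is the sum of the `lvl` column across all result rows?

11

Base: id=3 (c11) at lvl 0.
Iteration 1: rows with reply_to in {3} -> c10 (id 7, lvl 1).
Iteration 2: rows with reply_to in {7} -> c35 (id 8, lvl 2), c19 (id 12, lvl 2).
Iteration 3: rows with reply_to in {8,12} -> c36 (id 9, lvl 3), c9 (id 14, lvl 3).
Iteration 4: lvl < 3 fails for all current rows; recursion stops.
SUM(lvl) = 0 + 1 + 2 + 2 + 3 + 3 = 11.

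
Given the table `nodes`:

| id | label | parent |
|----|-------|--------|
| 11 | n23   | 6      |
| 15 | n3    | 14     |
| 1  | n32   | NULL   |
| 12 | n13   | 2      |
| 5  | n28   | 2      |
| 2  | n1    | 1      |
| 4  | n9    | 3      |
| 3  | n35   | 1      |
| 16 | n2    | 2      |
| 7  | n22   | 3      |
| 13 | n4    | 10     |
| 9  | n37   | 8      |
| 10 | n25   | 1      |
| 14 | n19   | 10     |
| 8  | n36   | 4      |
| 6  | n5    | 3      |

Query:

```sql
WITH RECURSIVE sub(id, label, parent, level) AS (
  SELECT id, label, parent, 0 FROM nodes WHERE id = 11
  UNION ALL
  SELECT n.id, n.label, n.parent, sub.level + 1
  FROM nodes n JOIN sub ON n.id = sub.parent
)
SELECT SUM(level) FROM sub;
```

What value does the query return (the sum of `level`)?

6

Base: id=11 (n23), parent=6, level 0.
Iteration 1: join on id=6 -> n5 (id 6, parent=3, level 1).
Iteration 2: join on id=3 -> n35 (id 3, parent=1, level 2).
Iteration 3: join on id=1 -> n32 (id 1, parent=NULL, level 3).
Iteration 4: parent is NULL; no match; recursion stops.
SUM(level) = 0 + 1 + 2 + 3 = 6.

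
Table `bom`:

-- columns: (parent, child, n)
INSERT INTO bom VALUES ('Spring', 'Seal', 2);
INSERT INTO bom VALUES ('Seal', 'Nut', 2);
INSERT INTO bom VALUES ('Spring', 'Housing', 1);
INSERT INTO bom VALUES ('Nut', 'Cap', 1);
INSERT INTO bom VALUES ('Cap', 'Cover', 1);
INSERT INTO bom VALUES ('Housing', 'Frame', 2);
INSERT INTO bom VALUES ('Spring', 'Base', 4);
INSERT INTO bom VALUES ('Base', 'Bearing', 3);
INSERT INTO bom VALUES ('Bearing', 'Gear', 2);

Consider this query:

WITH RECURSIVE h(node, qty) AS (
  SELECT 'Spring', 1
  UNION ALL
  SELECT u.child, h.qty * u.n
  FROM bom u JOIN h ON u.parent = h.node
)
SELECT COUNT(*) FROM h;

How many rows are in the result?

Base: (Spring, qty=1).
Iteration 1: components of {Spring} -> Base = 1*4 = 4, Housing = 1*1 = 1, Seal = 1*2 = 2.
Iteration 2: components of {Base,Housing,Seal} -> Bearing = 4*3 = 12, Frame = 1*2 = 2, Nut = 2*2 = 4.
Iteration 3: components of {Bearing,Frame,Nut} -> Cap = 4*1 = 4, Gear = 12*2 = 24.
Iteration 4: components of {Cap,Gear} -> Cover = 4*1 = 4.
Iteration 5: no further components; recursion stops.
Total rows emitted: 10.

10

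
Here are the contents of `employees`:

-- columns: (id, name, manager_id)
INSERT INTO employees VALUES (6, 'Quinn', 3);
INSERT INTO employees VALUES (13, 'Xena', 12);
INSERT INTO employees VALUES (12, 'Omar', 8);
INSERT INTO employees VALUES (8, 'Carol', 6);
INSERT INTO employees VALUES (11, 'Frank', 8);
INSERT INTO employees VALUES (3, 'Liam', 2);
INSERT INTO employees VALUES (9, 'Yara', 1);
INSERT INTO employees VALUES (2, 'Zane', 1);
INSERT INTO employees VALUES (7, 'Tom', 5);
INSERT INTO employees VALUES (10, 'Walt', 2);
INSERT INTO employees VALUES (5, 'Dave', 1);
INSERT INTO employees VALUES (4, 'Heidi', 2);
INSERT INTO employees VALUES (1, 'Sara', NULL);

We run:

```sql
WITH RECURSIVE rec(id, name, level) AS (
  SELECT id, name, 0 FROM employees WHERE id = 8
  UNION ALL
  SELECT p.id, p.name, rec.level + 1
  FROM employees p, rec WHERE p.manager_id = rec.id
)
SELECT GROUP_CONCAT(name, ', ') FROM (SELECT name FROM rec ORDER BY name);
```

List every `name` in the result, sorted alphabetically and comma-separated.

Carol, Frank, Omar, Xena

Base: id=8 (Carol) at level 0.
Iteration 1: rows with manager_id in {8} -> Frank (id 11, level 1), Omar (id 12, level 1).
Iteration 2: rows with manager_id in {11,12} -> Xena (id 13, level 2).
Iteration 3: no rows with manager_id in {13}; recursion stops.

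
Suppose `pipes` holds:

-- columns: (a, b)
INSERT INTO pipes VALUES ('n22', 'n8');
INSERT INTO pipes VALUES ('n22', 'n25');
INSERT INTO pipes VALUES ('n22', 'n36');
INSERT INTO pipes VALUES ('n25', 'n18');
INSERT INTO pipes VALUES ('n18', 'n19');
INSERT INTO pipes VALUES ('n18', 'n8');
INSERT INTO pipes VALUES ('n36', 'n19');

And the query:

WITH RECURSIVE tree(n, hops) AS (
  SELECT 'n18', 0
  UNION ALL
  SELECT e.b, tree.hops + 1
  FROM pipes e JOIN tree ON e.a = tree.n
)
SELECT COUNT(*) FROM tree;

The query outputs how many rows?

Base: (n18, hops=0).
Iteration 1: edges from {n18} -> (n19, hops=1), (n8, hops=1).
Iteration 2: no outgoing edges from {n19,n8}; recursion stops.
Total rows emitted: 3.

3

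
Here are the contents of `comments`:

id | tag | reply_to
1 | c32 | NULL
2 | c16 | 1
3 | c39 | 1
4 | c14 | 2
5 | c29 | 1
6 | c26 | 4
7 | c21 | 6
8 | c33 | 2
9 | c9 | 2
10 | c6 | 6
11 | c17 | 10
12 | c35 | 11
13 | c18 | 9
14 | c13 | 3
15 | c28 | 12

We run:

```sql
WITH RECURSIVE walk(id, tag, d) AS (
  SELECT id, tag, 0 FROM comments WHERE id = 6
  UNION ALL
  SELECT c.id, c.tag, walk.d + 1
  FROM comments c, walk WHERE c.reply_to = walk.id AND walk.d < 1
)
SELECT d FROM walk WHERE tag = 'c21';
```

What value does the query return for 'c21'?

Base: id=6 (c26) at d 0.
Iteration 1: rows with reply_to in {6} -> c21 (id 7, d 1), c6 (id 10, d 1).
Iteration 2: d < 1 fails for all current rows; recursion stops.

1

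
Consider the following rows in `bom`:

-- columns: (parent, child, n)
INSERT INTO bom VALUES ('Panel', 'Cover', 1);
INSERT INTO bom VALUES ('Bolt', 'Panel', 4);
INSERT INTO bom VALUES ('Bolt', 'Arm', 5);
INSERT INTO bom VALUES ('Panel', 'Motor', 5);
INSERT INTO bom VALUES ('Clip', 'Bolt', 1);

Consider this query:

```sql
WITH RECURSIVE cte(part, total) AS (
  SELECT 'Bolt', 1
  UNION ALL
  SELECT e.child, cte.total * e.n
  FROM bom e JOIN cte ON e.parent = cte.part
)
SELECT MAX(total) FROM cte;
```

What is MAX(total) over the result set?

Base: (Bolt, total=1).
Iteration 1: components of {Bolt} -> Arm = 1*5 = 5, Panel = 1*4 = 4.
Iteration 2: components of {Arm,Panel} -> Cover = 4*1 = 4, Motor = 4*5 = 20.
Iteration 3: no further components; recursion stops.
total values: 1, 5, 4, 20, 4; the maximum is 20.

20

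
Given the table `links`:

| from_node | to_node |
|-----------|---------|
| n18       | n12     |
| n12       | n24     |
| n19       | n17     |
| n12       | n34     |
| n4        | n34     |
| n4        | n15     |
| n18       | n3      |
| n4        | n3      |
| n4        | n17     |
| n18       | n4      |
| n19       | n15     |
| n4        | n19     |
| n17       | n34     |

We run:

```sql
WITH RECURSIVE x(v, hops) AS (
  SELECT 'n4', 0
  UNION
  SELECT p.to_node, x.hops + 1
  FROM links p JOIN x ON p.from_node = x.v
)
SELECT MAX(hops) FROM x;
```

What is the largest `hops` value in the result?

Base: (n4, hops=0).
Iteration 1: edges from {n4} -> (n15, hops=1), (n17, hops=1), (n19, hops=1), (n3, hops=1), (n34, hops=1).
Iteration 2: edges from {n15,n17,n19,n3,n34} -> (n15, hops=2), (n17, hops=2), (n34, hops=2).
Iteration 3: edges from {n15,n17,n34} -> (n34, hops=3).
Iteration 4: no outgoing edges from {n34}; recursion stops.
hops values: 0, 1, 1, 1, 1, 1, 2, 2, 2, 3; the maximum is 3.

3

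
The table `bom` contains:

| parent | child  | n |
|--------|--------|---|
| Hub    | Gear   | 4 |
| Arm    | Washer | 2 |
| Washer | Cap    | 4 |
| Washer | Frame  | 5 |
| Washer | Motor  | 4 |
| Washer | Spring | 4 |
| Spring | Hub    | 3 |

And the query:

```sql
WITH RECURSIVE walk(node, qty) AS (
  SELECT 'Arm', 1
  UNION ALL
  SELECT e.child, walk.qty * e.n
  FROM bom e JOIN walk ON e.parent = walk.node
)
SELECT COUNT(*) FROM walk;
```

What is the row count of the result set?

8

Base: (Arm, qty=1).
Iteration 1: components of {Arm} -> Washer = 1*2 = 2.
Iteration 2: components of {Washer} -> Cap = 2*4 = 8, Frame = 2*5 = 10, Motor = 2*4 = 8, Spring = 2*4 = 8.
Iteration 3: components of {Cap,Frame,Motor,Spring} -> Hub = 8*3 = 24.
Iteration 4: components of {Hub} -> Gear = 24*4 = 96.
Iteration 5: no further components; recursion stops.
Total rows emitted: 8.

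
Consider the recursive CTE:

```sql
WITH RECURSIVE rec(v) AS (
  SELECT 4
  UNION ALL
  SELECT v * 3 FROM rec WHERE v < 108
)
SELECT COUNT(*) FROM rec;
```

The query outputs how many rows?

Base: v=4.
Iteration 1: 4 < 108 holds -> v = 4 * 3 = 12.
Iteration 2: 12 < 108 holds -> v = 12 * 3 = 36.
Iteration 3: 36 < 108 holds -> v = 36 * 3 = 108.
Iteration 4: 108 < 108 fails; recursion stops.
Total rows emitted: 4.

4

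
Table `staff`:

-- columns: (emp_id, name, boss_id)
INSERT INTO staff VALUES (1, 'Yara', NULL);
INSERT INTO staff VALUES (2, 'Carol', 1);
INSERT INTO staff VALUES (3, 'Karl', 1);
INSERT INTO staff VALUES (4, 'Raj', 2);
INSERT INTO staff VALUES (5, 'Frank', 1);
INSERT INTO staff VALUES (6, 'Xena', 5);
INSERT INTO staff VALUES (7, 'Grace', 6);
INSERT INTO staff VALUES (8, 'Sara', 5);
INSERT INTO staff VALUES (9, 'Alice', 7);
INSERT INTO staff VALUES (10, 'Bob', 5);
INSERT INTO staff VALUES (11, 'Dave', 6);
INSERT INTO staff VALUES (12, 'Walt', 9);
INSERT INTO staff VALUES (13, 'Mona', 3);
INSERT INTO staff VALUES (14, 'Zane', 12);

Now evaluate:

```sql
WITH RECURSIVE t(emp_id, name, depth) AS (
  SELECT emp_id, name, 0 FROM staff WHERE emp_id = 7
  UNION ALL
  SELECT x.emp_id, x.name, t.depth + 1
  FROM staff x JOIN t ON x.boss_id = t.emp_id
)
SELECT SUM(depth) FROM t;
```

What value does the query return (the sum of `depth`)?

Base: emp_id=7 (Grace) at depth 0.
Iteration 1: rows with boss_id in {7} -> Alice (id 9, depth 1).
Iteration 2: rows with boss_id in {9} -> Walt (id 12, depth 2).
Iteration 3: rows with boss_id in {12} -> Zane (id 14, depth 3).
Iteration 4: no rows with boss_id in {14}; recursion stops.
SUM(depth) = 0 + 1 + 2 + 3 = 6.

6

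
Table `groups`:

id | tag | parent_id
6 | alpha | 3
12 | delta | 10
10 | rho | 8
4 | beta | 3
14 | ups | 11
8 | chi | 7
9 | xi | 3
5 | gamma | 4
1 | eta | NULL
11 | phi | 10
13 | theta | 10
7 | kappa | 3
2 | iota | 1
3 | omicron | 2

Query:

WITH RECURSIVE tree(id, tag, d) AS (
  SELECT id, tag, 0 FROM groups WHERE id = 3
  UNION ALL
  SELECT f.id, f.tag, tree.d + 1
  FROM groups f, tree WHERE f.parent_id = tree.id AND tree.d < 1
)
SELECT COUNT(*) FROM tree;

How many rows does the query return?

Base: id=3 (omicron) at d 0.
Iteration 1: rows with parent_id in {3} -> beta (id 4, d 1), alpha (id 6, d 1), kappa (id 7, d 1), xi (id 9, d 1).
Iteration 2: d < 1 fails for all current rows; recursion stops.
Total rows emitted: 5.

5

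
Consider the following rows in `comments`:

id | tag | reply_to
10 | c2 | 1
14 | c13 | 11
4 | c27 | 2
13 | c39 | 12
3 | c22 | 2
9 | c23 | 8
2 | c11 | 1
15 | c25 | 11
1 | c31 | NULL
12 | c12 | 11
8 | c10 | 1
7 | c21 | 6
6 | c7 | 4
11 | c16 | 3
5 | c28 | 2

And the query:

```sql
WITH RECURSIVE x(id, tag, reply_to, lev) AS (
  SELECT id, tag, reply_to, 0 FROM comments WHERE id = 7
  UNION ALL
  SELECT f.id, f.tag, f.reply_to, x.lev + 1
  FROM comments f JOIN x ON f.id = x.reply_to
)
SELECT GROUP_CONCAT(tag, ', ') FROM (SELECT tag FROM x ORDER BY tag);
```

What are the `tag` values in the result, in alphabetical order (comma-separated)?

Base: id=7 (c21), reply_to=6, lev 0.
Iteration 1: join on id=6 -> c7 (id 6, reply_to=4, lev 1).
Iteration 2: join on id=4 -> c27 (id 4, reply_to=2, lev 2).
Iteration 3: join on id=2 -> c11 (id 2, reply_to=1, lev 3).
Iteration 4: join on id=1 -> c31 (id 1, reply_to=NULL, lev 4).
Iteration 5: reply_to is NULL; no match; recursion stops.

c11, c21, c27, c31, c7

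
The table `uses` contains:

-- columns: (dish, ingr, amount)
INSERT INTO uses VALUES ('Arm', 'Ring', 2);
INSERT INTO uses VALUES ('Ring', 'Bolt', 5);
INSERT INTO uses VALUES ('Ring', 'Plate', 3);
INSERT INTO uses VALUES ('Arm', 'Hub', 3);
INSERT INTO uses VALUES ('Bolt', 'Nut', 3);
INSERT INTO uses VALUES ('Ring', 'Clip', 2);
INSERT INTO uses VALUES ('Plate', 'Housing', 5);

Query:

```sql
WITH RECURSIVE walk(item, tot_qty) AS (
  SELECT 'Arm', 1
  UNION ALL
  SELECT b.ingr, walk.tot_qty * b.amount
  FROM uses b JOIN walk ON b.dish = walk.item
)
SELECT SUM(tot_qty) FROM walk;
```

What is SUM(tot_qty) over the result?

86

Base: (Arm, tot_qty=1).
Iteration 1: components of {Arm} -> Hub = 1*3 = 3, Ring = 1*2 = 2.
Iteration 2: components of {Hub,Ring} -> Bolt = 2*5 = 10, Clip = 2*2 = 4, Plate = 2*3 = 6.
Iteration 3: components of {Bolt,Clip,Plate} -> Housing = 6*5 = 30, Nut = 10*3 = 30.
Iteration 4: no further components; recursion stops.
SUM(tot_qty) = 1 + 2 + 3 + 10 + 6 + 4 + 30 + 30 = 86.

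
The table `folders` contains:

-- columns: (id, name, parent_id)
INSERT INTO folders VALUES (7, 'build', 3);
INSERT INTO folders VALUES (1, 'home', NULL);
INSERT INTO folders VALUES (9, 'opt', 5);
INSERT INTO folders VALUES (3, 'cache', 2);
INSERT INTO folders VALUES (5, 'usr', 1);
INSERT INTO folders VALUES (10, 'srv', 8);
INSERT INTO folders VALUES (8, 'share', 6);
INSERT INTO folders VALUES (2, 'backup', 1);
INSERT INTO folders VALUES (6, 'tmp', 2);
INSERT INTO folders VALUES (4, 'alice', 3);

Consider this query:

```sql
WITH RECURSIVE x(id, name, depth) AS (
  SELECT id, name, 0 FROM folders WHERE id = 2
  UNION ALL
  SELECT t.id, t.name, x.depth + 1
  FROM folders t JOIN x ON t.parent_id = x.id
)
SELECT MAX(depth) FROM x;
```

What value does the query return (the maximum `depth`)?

3

Base: id=2 (backup) at depth 0.
Iteration 1: rows with parent_id in {2} -> cache (id 3, depth 1), tmp (id 6, depth 1).
Iteration 2: rows with parent_id in {3,6} -> alice (id 4, depth 2), build (id 7, depth 2), share (id 8, depth 2).
Iteration 3: rows with parent_id in {4,7,8} -> srv (id 10, depth 3).
Iteration 4: no rows with parent_id in {10}; recursion stops.
depth values: 0, 1, 1, 2, 2, 2, 3; the maximum is 3.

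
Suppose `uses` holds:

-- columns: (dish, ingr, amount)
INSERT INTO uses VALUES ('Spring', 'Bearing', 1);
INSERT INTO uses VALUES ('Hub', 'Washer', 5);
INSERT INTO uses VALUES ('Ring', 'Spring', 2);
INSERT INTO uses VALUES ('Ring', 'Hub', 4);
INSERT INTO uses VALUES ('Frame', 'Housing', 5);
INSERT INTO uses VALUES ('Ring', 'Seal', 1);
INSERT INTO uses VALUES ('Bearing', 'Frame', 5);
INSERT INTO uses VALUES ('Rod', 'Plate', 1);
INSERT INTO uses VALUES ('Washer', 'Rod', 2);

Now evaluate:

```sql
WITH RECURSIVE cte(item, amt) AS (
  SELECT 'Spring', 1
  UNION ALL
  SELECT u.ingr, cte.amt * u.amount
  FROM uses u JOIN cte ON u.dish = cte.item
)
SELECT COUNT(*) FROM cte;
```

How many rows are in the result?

Base: (Spring, amt=1).
Iteration 1: components of {Spring} -> Bearing = 1*1 = 1.
Iteration 2: components of {Bearing} -> Frame = 1*5 = 5.
Iteration 3: components of {Frame} -> Housing = 5*5 = 25.
Iteration 4: no further components; recursion stops.
Total rows emitted: 4.

4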